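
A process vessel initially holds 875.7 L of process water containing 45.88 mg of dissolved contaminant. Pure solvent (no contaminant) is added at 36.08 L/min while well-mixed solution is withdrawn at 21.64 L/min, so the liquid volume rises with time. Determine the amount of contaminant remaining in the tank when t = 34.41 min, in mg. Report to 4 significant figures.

23.39 mg

Let m(t) be the amount of contaminant. Volume: V(t) = V₀ + (Q_in − Q_out) t = 875.7 + 14.4400 t; V(34.41) = 1372.58 L.
No contaminant enters, so dm/dt = −Q_out · (m/V).
Separate: dm/m = −Q_out dt/V(t) ⇒ ln(m/m₀) = −(Q_out/(Q_in−Q_out)) ln(V/V₀).
m = m₀ (V₀/V)^(Q_out/(Q_in−Q_out)) = 45.88 × (875.7/1372.58)^(1.49861) = 23.3948 mg.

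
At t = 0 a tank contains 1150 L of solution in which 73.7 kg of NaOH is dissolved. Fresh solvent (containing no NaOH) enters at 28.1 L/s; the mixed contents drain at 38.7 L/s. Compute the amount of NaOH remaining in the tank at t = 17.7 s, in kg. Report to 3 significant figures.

Total volume: dV/dt = Q_in − Q_out = -10.600 L/s, so V(t) = 1150 − 10.600 t and V(17.7) = 962.38 L.
Species balance (pure solvent in): dm/dt = −Q_out · m/V(t).
dm/m = −Q_out dt/(V₀ − 10.600 t); integrating gives ln(m/m₀) = −(Q_out/(Q_in−Q_out)) ln(V/V₀).
m = m₀ (V₀/V)^(Q_out/(Q_in−Q_out)) = 73.7 × (1150/962.38)^(-3.6509) = 38.465 kg.

38.5 kg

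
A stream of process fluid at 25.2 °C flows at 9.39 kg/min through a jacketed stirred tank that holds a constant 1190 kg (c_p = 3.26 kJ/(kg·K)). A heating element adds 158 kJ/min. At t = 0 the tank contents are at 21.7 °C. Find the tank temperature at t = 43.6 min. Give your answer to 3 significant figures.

24.2 °C

Unsteady energy balance on the tank contents: M c_p dT/dt = ṁ c_p (T_in − T) + 158.
τ = M/ṁ = 126.73 min; T_ss = T_in + Q̇/(ṁ c_p) = 25.2 + 158/(9.39·3.26) = 30.361 °C.
Solution: T(t) = T_ss + (T₀ − T_ss) e^(−t/τ).
T(43.6) = 30.361 + (-8.6615)·e^(−43.6/126.73) = 30.361 + (-8.6615)·0.70890 = 24.221 °C.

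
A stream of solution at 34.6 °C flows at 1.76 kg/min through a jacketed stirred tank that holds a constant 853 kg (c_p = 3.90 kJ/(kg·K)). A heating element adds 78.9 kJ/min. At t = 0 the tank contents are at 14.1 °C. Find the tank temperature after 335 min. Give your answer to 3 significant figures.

Heat balance on the well-mixed liquid: M c_p dT/dt = ṁ c_p (T_in − T) + 78.9.
Rearrange: dT/dt = (T_ss − T)/τ with τ = M/ṁ = 484.66 min and T_ss = T_in + Q̇/(ṁ c_p) = 46.095 °C.
Integrating: T(t) = T_ss + (T₀ − T_ss) e^(−t/τ).
T(335) = 46.095 + (-31.995)·e^(−335/484.66) = 46.095 + (-31.995)·0.50097 = 30.066 °C.

30.1 °C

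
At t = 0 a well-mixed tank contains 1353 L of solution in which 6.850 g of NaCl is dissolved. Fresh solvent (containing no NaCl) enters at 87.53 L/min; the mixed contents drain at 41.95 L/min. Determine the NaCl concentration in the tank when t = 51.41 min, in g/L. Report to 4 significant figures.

Let m(t) be the amount of NaCl. Volume: V(t) = V₀ + (Q_in − Q_out) t = 1353 + 45.5800 t; V(51.41) = 3696.27 L.
Solute balance: dm/dt = 0 − Q_out C = −Q_out m/V(t).
Separate: dm/m = −Q_out dt/V(t) ⇒ ln(m/m₀) = −(Q_out/(Q_in−Q_out)) ln(V/V₀).
m = m₀ (V₀/V)^(Q_out/(Q_in−Q_out)) = 6.850 × (1353/3696.27)^(0.920360) = 2.71635 g.
C = m/V = 2.71635/3696.27 = 0.000734889 g/L.

0.0007349 g/L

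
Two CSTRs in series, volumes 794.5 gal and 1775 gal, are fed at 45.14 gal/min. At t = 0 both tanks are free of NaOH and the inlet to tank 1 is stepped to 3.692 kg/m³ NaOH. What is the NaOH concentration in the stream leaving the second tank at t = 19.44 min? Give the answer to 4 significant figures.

Species balance on tank i: dCᵢ/dt = (Cᵢ₋₁ − Cᵢ)/τᵢ with τᵢ = Vᵢ/Q.
τ₁ = 794.5/45.14 = 17.6008 min; τ₂ = 1775/45.14 = 39.3221 min.
Solving the cascade with C₁(0)=C₂(0)=0 gives C₂(t) = C_in[1 − (τ₁ e^(−t/τ₁) − τ₂ e^(−t/τ₂))/(τ₁ − τ₂)].
At t = 19.44: e^(−t/τ₁) = 0.331378, e^(−t/τ₂) = 0.609950.
C₂ = 3.692·[1 − (17.6008·0.331378 − 39.3221·0.609950)/(-21.7213)] = 3.692·0.164323 = 0.606680 kg/m³.

0.6067 kg/m³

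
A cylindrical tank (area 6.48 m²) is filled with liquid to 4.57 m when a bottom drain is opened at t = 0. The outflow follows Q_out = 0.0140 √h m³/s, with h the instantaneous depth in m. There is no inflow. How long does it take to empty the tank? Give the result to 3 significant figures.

1980 s

Mass balance (ρ constant): A dh/dt = −0.0140 √h.
∫ h^(−1/2) dh = −(0.0140/A) ∫ dt, giving 2√h = 2√h₀ − (0.0140/A) t.
Set h = 0: 2√h₀ = (0.0140/A) t_empty ⇒ t_empty = 2A√h₀/0.0140.
t_empty = 2·6.48·√4.57/0.0140 = 12.960·2.1378/0.0140 = 1979.0 s.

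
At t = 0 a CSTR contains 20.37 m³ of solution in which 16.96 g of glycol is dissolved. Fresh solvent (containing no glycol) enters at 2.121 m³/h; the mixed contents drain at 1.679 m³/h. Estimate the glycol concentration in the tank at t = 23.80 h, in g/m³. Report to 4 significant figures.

0.1129 g/m³

Total volume: dV/dt = Q_in − Q_out = 0.442000 m³/h, so V(t) = 20.37 + 0.442000 t and V(23.80) = 30.8896 m³.
Species balance (pure solvent in): dm/dt = −Q_out · m/V(t).
Separate: dm/m = −Q_out dt/V(t) ⇒ ln(m/m₀) = −(Q_out/(Q_in−Q_out)) ln(V/V₀).
m = m₀ (V₀/V)^(Q_out/(Q_in−Q_out)) = 16.96 × (20.37/30.8896)^(3.79864) = 3.48779 g.
C = m/V = 3.48779/30.8896 = 0.112912 g/m³.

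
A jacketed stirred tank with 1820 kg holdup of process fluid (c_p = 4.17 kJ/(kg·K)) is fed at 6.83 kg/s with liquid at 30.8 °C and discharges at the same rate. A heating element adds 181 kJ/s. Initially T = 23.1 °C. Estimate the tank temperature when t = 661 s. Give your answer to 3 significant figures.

36.0 °C

M c_p dT/dt = ṁ c_p (T_in − T) + Q̇.
Rearrange: dT/dt = (T_ss − T)/τ with τ = M/ṁ = 266.47 s and T_ss = T_in + Q̇/(ṁ c_p) = 37.155 °C.
This is linear first-order; T(t) = T_ss + (T₀ − T_ss) e^(−t/τ).
T(661) = 37.155 + (-14.055)·e^(−661/266.47) = 37.155 + (-14.055)·0.083696 = 35.979 °C.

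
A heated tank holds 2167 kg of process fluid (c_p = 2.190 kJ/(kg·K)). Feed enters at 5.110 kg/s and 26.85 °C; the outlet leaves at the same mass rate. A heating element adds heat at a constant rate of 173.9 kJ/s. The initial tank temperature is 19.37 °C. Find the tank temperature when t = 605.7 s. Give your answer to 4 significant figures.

Heat balance on the well-mixed liquid: M c_p dT/dt = ṁ c_p (T_in − T) + 173.9.
τ = M/ṁ = 424.070 s; T_ss = T_in + Q̇/(ṁ c_p) = 26.85 + 173.9/(5.110·2.190) = 42.3894 °C.
T approaches T_ss exponentially: T(t) = T_ss + (T₀ − T_ss) e^(−t/τ).
T(605.7) = 42.3894 + (-23.0194)·e^(−605.7/424.070) = 42.3894 + (-23.0194)·0.239716 = 36.8713 °C.

36.87 °C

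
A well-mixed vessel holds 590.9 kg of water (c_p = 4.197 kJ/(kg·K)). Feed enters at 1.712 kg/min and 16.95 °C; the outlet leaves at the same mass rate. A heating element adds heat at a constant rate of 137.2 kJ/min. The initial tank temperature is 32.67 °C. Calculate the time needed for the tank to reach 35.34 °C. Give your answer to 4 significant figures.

Unsteady energy balance on the tank contents: M c_p dT/dt = ṁ c_p (T_in − T) + 137.2.
τ = M/ṁ = 345.152 min; T_ss = T_in + Q̇/(ṁ c_p) = 36.0446 °C.
T(t) = T_ss + (T₀ − T_ss) e^(−t/τ). Set T = 35.34:
e^(−t/τ) = (35.34 − 36.0446)/(32.67 − 36.0446) = 0.208804
t = −345.152 · ln(0.208804) = 540.633 min.

540.6 min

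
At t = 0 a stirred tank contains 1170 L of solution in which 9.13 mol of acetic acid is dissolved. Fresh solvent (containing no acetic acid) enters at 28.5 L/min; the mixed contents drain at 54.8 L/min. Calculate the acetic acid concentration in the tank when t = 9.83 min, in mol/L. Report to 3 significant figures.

0.00595 mol/L

Total volume: dV/dt = Q_in − Q_out = -26.300 L/min, so V(t) = 1170 − 26.300 t and V(9.83) = 911.47 L.
Species balance (pure solvent in): dm/dt = −Q_out · m/V(t).
dm/m = −Q_out dt/(V₀ − 26.300 t); integrating gives ln(m/m₀) = −(Q_out/(Q_in−Q_out)) ln(V/V₀).
m = m₀ (V₀/V)^(Q_out/(Q_in−Q_out)) = 9.13 × (1170/911.47)^(-2.0837) = 5.4264 mol.
C = m/V = 5.4264/911.47 = 0.0059535 mol/L.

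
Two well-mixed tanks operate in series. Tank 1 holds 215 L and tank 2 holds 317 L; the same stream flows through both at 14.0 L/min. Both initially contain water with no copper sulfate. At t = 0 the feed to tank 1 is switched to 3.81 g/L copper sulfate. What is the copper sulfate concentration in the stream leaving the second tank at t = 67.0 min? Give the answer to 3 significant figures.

3.30 g/L

Time constants: τᵢ = Vᵢ/Q for each well-mixed tank.
τ₁ = 215/14.0 = 15.357 min; τ₂ = 317/14.0 = 22.643 min.
Tank 1: C₁ = C_in(1 − e^(−t/τ₁)). Tank 2 (τ₁ ≠ τ₂): C₂ = C_in[1 − (τ₁ e^(−t/τ₁) − τ₂ e^(−t/τ₂))/(τ₁ − τ₂)].
At t = 67.0: e^(−t/τ₁) = 0.012743, e^(−t/τ₂) = 0.051871.
C₂ = 3.81·[1 − (15.357·0.012743 − 22.643·0.051871)/(-7.2857)] = 3.81·0.86565 = 3.2981 g/L.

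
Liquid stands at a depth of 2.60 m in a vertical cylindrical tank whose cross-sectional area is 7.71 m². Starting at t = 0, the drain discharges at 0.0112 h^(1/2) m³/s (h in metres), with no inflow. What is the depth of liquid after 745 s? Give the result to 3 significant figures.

1.15 m

Mass balance (ρ constant): A dh/dt = −0.0112 √h.
This is separable: 2 d(√h)/dt = −0.0112/A, so √h = √h₀ − (0.0112/(2A)) t.
√h = √2.60 − 0.0112·745/(2·7.71) = 1.6125 − 0.54112 = 1.0713.
h = 1.0713² = 1.1478 m.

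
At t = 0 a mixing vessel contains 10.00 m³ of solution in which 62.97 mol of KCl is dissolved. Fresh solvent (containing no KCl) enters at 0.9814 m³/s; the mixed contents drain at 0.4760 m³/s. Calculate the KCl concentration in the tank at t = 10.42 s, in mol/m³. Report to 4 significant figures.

2.769 mol/m³

Let m(t) be the amount of KCl. Volume: V(t) = V₀ + (Q_in − Q_out) t = 10.00 + 0.505400 t; V(10.42) = 15.2663 m³.
Species balance (pure solvent in): dm/dt = −Q_out · m/V(t).
dm/m = −Q_out dt/(V₀ + 0.505400 t); integrating gives ln(m/m₀) = −(Q_out/(Q_in−Q_out)) ln(V/V₀).
m = m₀ (V₀/V)^(Q_out/(Q_in−Q_out)) = 62.97 × (10.00/15.2663)^(0.941828) = 42.2755 mol.
C = m/V = 42.2755/15.2663 = 2.76921 mol/m³.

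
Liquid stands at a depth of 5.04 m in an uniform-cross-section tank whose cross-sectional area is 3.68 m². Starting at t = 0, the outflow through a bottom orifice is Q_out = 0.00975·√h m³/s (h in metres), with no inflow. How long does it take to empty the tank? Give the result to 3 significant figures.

Accumulation of liquid (constant cross-section A): A dh/dt = −0.00975 √h.
This is separable: 2 d(√h)/dt = −0.00975/A, so √h = √h₀ − (0.00975/(2A)) t.
Set h = 0: 2√h₀ = (0.00975/A) t_empty ⇒ t_empty = 2A√h₀/0.00975.
t_empty = 2·3.68·√5.04/0.00975 = 7.3600·2.2450/0.00975 = 1694.7 s.

1690 s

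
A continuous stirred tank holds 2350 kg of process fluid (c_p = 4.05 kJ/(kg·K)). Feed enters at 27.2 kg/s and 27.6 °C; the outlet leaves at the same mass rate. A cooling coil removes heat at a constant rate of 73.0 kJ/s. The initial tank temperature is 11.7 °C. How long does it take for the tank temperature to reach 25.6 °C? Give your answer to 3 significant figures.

First-law balance (no shaft work): M c_p dT/dt = ṁ c_p (T_in − T) − 73.0.
τ = M/ṁ = 86.397 s; T_ss = T_in − Q̇/(ṁ c_p) = 26.937 °C.
T(t) = T_ss + (T₀ − T_ss) e^(−t/τ). Set T = 25.6:
e^(−t/τ) = (25.6 − 26.937)/(11.7 − 26.937) = 0.087767
t = −86.397 · ln(0.087767) = 210.21 s.

210 s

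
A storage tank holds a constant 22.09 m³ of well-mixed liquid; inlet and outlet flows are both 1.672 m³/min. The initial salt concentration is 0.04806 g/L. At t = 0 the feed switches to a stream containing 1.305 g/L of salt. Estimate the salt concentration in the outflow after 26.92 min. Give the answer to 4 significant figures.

Unsteady species balance (constant V, well mixed): V dC/dt = Q(C_in − C).
So dC/dt = (C_in − C)/τ with τ = V/Q = 22.09/1.672 = 13.2117 min.
Integrating: C(t) = C_in + (C₀ − C_in) e^(−t/τ).
C(26.92) = 1.305 + (0.04806 − 1.305)·e^(−26.92/13.2117) = 1.305 + (-1.25694)·0.130343 = 1.14117 g/L.

1.141 g/L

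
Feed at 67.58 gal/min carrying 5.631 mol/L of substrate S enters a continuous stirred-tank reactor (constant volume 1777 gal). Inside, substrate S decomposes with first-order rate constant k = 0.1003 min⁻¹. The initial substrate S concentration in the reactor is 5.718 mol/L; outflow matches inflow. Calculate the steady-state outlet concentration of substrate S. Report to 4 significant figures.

1.548 mol/L

Accumulation = in − out − consumed: V dC/dt = Q C_in − Q C − k V C.
At steady state: 0 = Q C_in − (Q + kV) C_ss, so C_ss = Q C_in/(Q + kV).
C_ss = 67.58·5.631/(67.58 + 0.1003·1777) = 380.543/245.813 = 1.54810 mol/L.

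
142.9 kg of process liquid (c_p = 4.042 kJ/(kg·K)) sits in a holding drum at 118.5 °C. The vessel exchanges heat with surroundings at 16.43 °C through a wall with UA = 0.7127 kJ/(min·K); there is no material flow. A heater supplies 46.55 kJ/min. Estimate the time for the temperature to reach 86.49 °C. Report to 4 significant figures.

1659 min

Unsteady energy balance on the tank contents: M c_p dT/dt = −UA(T − T_amb) + Q̇.
τ = M c_p/UA = 810.442 min; T_ss = T_amb + Q̇/UA = 16.43 + 46.55/0.7127 = 81.7450 °C.
T(t) = T_ss + (T₀ − T_ss)e^(−t/τ); set T = 86.49:
t = −τ ln[(T − T_ss)/(T₀ − T_ss)] = −810.442 · ln(0.129098) = 1659.12 min.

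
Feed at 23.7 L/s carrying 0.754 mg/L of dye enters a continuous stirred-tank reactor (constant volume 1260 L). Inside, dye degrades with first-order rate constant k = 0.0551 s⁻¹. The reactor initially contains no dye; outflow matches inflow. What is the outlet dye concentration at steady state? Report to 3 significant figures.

0.192 mg/L

Species balance: V dC/dt = Q C_in − Q C − k V C.
Steady state (dC/dt = 0): C_ss = Q C_in/(Q + kV) = C_in/(1 + kV/Q).
C_ss = 23.7·0.754/(23.7 + 0.0551·1260) = 17.870/93.126 = 0.19189 mg/L.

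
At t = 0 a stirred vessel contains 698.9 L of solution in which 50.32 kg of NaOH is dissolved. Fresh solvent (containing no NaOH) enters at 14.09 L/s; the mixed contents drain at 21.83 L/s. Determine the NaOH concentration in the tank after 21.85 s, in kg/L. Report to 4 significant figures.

Total volume: dV/dt = Q_in − Q_out = -7.74000 L/s, so V(t) = 698.9 − 7.74000 t and V(21.85) = 529.781 L.
Species balance (pure solvent in): dm/dt = −Q_out · m/V(t).
dm/m = −Q_out dt/(V₀ − 7.74000 t); integrating gives ln(m/m₀) = −(Q_out/(Q_in−Q_out)) ln(V/V₀).
m = m₀ (V₀/V)^(Q_out/(Q_in−Q_out)) = 50.32 × (698.9/529.781)^(-2.82041) = 23.0352 kg.
C = m/V = 23.0352/529.781 = 0.0434806 kg/L.

0.04348 kg/L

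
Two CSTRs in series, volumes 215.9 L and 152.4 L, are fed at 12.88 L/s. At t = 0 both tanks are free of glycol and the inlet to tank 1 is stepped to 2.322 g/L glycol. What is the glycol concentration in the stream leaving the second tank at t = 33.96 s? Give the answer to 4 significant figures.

Each tank obeys Vᵢ dCᵢ/dt = Q(Cᵢ₋₁ − Cᵢ), so τᵢ = Vᵢ/Q.
τ₁ = 215.9/12.88 = 16.7624 s; τ₂ = 152.4/12.88 = 11.8323 s.
Tank 1: C₁ = C_in(1 − e^(−t/τ₁)). Tank 2 (τ₁ ≠ τ₂): C₂ = C_in[1 − (τ₁ e^(−t/τ₁) − τ₂ e^(−t/τ₂))/(τ₁ − τ₂)].
At t = 33.96: e^(−t/τ₁) = 0.131867, e^(−t/τ₂) = 0.0566927.
C₂ = 2.322·[1 − (16.7624·0.131867 − 11.8323·0.0566927)/(4.93012)] = 2.322·0.687714 = 1.59687 g/L.

1.597 g/L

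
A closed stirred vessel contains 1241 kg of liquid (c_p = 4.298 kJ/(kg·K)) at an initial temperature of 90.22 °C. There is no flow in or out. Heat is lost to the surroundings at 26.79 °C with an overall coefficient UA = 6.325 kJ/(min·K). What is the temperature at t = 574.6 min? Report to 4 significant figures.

58.88 °C

Heat balance on the well-mixed liquid: M c_p dT/dt = −UA(T − T_amb).
dT/dt = (T_ss − T)/τ with T_ss = T_amb = 26.7900 °C, τ = M c_p/UA = 1241·4.298/6.325 = 843.291 min.
T approaches T_ss exponentially: T(t) = T_ss + (T₀ − T_ss) e^(−t/τ).
T(574.6) = 26.7900 + (63.4300)·0.505919 = 58.8805 °C.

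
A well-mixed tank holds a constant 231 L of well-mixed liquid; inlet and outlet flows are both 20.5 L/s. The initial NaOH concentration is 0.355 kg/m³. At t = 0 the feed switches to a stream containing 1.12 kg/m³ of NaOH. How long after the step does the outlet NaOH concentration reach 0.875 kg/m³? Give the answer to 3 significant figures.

12.8 s

Species balance: V dC/dt = Q(C_in − C) ⇒ τ = V/Q = 11.268 s.
C(t) = C_in + (C₀ − C_in) e^(−t/τ). Set C = 0.875 and solve for t:
e^(−t/τ) = (C − C_in)/(C₀ − C_in) = (0.875 − 1.12)/(0.355 − 1.12) = 0.32026
t = −τ ln(…) = 11.268 × 1.1386 = 12.830 s.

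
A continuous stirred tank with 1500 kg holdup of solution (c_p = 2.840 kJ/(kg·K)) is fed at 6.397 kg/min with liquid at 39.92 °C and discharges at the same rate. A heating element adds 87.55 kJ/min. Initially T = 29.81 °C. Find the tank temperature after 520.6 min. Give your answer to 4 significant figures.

Energy balance: M c_p dT/dt = ṁ c_p (T_in − T) + 87.55.
Rearrange: dT/dt = (T_ss − T)/τ with τ = M/ṁ = 234.485 min and T_ss = T_in + Q̇/(ṁ c_p) = 44.7391 °C.
Solution: T(t) = T_ss + (T₀ − T_ss) e^(−t/τ).
T(520.6) = 44.7391 + (-14.9291)·e^(−520.6/234.485) = 44.7391 + (-14.9291)·0.108589 = 43.1179 °C.

43.12 °C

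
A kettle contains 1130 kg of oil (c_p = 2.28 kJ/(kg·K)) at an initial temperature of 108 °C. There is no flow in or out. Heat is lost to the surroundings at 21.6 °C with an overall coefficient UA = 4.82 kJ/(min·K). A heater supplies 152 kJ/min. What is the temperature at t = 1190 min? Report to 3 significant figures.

59.1 °C

Lumped-capacitance energy balance: M c_p dT/dt = UA(T_amb − T) + Q̇.
dT/dt = (T_ss − T)/τ with T_ss = T_amb + Q̇/UA = 21.6 + 152/4.82 = 53.135 °C, τ = M c_p/UA = 1130·2.28/4.82 = 534.52 min.
Integrating: T(t) = T_ss + (T₀ − T_ss) e^(−t/τ).
T(1190) = 53.135 + (54.865)·0.10793 = 59.057 °C.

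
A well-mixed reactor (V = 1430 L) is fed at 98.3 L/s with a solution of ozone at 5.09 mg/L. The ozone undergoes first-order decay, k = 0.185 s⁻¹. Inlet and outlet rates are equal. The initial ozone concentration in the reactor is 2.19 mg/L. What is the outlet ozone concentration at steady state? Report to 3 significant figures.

1.38 mg/L

V dC/dt = Q(C_in − C) − k V C.
Steady state (dC/dt = 0): C_ss = Q C_in/(Q + kV) = C_in/(1 + kV/Q).
C_ss = 98.3·5.09/(98.3 + 0.185·1430) = 500.35/362.85 = 1.3789 mg/L.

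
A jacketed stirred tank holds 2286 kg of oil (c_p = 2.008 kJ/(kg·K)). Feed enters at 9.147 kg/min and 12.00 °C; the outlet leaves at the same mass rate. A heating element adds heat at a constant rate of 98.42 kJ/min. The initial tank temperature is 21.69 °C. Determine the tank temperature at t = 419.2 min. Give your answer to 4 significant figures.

18.17 °C

First-law balance (no shaft work): M c_p dT/dt = ṁ c_p (T_in − T) + 98.42.
τ = M/ṁ = 249.918 min; T_ss = T_in + Q̇/(ṁ c_p) = 12.00 + 98.42/(9.147·2.008) = 17.3585 °C.
T approaches T_ss exponentially: T(t) = T_ss + (T₀ − T_ss) e^(−t/τ).
T(419.2) = 17.3585 + (4.33153)·e^(−419.2/249.918) = 17.3585 + (4.33153)·0.186868 = 18.1679 °C.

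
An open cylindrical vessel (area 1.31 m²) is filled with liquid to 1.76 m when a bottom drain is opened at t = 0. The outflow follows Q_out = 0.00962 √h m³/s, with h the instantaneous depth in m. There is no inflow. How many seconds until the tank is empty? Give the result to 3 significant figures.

A dh/dt = −Q_out = −0.00962 √h.
∫ h^(−1/2) dh = −(0.00962/A) ∫ dt, giving 2√h = 2√h₀ − (0.00962/A) t.
Set h = 0: 2√h₀ = (0.00962/A) t_empty ⇒ t_empty = 2A√h₀/0.00962.
t_empty = 2·1.31·√1.76/0.00962 = 2.6200·1.3266/0.00962 = 361.31 s.

361 s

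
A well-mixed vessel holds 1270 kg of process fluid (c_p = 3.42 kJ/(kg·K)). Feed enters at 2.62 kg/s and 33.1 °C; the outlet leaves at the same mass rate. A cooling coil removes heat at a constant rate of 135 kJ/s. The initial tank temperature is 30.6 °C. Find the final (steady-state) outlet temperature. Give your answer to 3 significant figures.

First-law balance (no shaft work): M c_p dT/dt = ṁ c_p (T_in − T) − 135.
At steady state dT/dt = 0 ⇒ T_ss = T_in − Q̇/(ṁ c_p) = 33.1 − 135/(2.62·3.42) = 18.034 °C.

18.0 °C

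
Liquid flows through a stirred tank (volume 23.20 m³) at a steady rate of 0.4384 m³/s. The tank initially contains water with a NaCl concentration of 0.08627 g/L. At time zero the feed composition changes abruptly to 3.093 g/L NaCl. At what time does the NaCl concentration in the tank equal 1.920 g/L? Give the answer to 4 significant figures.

Species balance: V dC/dt = Q(C_in − C) ⇒ τ = V/Q = 52.9197 s.
C(t) = C_in + (C₀ − C_in) e^(−t/τ). Set C = 1.920 and solve for t:
e^(−t/τ) = (C − C_in)/(C₀ − C_in) = (1.920 − 3.093)/(0.08627 − 3.093) = 0.390125
t = −τ ln(…) = 52.9197 × 0.941289 = 49.8127 s.

49.81 s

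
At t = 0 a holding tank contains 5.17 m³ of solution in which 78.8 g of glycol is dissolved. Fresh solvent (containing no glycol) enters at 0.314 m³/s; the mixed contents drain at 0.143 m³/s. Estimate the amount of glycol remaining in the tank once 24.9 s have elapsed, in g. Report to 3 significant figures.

47.7 g

Total volume: dV/dt = Q_in − Q_out = 0.17100 m³/s, so V(t) = 5.17 + 0.17100 t and V(24.9) = 9.4279 m³.
No glycol enters, so dm/dt = −Q_out · (m/V).
dm/m = −Q_out dt/(V₀ + 0.17100 t); integrating gives ln(m/m₀) = −(Q_out/(Q_in−Q_out)) ln(V/V₀).
m = m₀ (V₀/V)^(Q_out/(Q_in−Q_out)) = 78.8 × (5.17/9.4279)^(0.83626) = 47.679 g.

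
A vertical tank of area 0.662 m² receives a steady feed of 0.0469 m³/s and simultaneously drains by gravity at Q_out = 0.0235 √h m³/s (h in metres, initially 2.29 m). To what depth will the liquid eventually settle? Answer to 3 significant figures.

3.98 m

Level balance: A dh/dt = 0.0469 − 0.0235 √h. Setting dh/dt = 0:
Q_in = 0.0235 √h_ss ⇒ √h_ss = 0.0469/0.0235 = 1.9957.
h_ss = 1.9957² = 3.9830 m. (Since h₀ = 2.29 m < h_ss, the level will rise toward this value.)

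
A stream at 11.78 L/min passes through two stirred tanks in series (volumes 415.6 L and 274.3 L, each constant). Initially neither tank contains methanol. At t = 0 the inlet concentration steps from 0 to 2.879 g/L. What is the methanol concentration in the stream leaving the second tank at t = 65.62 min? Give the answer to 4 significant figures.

Each tank obeys Vᵢ dCᵢ/dt = Q(Cᵢ₋₁ − Cᵢ), so τᵢ = Vᵢ/Q.
τ₁ = 415.6/11.78 = 35.2801 min; τ₂ = 274.3/11.78 = 23.2852 min.
Solving the cascade with C₁(0)=C₂(0)=0 gives C₂(t) = C_in[1 − (τ₁ e^(−t/τ₁) − τ₂ e^(−t/τ₂))/(τ₁ − τ₂)].
At t = 65.62: e^(−t/τ₁) = 0.155677, e^(−t/τ₂) = 0.0597196.
C₂ = 2.879·[1 − (35.2801·0.155677 − 23.2852·0.0597196)/(11.9949)] = 2.879·0.658044 = 1.89451 g/L.

1.895 g/L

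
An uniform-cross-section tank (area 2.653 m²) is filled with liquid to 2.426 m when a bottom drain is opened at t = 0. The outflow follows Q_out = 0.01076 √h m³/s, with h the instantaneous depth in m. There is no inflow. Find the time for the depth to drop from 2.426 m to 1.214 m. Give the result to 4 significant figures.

224.7 s

With no inflow, A dh/dt = −0.01076 √h.
Separate and integrate: 2(√h − √h₀) = −(0.01076/A) t.
t = 2A(√h₀ − √h)/0.01076 = 2·2.653·(√2.426 − √1.214)/0.01076
  = 5.30600 × (1.55756 − 1.10182) / 0.01076 = 224.738 s.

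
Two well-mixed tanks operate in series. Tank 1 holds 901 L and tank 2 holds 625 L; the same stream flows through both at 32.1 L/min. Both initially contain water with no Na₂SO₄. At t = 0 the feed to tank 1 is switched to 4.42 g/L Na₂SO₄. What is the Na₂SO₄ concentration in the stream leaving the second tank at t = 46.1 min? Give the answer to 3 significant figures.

Each tank obeys Vᵢ dCᵢ/dt = Q(Cᵢ₋₁ − Cᵢ), so τᵢ = Vᵢ/Q.
τ₁ = 901/32.1 = 28.069 min; τ₂ = 625/32.1 = 19.470 min.
Solving the cascade with C₁(0)=C₂(0)=0 gives C₂(t) = C_in[1 − (τ₁ e^(−t/τ₁) − τ₂ e^(−t/τ₂))/(τ₁ − τ₂)].
At t = 46.1: e^(−t/τ₁) = 0.19351, e^(−t/τ₂) = 0.093696.
C₂ = 4.42·[1 − (28.069·0.19351 − 19.470·0.093696)/(8.5981)] = 4.42·0.58045 = 2.5656 g/L.

2.57 g/L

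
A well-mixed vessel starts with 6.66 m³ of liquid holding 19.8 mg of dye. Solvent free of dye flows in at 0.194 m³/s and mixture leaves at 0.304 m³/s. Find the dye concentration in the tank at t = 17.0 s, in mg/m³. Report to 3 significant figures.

Total volume: dV/dt = Q_in − Q_out = -0.11000 m³/s, so V(t) = 6.66 − 0.11000 t and V(17.0) = 4.7900 m³.
No dye enters, so dm/dt = −Q_out · (m/V).
Separate: dm/m = −Q_out dt/V(t) ⇒ ln(m/m₀) = −(Q_out/(Q_in−Q_out)) ln(V/V₀).
m = m₀ (V₀/V)^(Q_out/(Q_in−Q_out)) = 19.8 × (6.66/4.7900)^(-2.7636) = 7.9631 mg.
C = m/V = 7.9631/4.7900 = 1.6624 mg/m³.

1.66 mg/m³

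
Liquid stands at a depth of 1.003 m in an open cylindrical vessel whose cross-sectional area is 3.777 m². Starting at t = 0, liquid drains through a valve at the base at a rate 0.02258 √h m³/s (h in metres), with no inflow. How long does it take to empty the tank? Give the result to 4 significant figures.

A dh/dt = −Q_out = −0.02258 √h.
Separate and integrate: 2(√h − √h₀) = −(0.02258/A) t.
Set h = 0: 2√h₀ = (0.02258/A) t_empty ⇒ t_empty = 2A√h₀/0.02258.
t_empty = 2·3.777·√1.003/0.02258 = 7.55400·1.00150/0.02258 = 335.045 s.

335.0 s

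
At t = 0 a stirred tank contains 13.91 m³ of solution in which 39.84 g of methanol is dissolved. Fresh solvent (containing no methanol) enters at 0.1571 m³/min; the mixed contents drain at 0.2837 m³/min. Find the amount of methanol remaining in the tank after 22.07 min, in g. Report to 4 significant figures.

24.10 g

Total volume: dV/dt = Q_in − Q_out = -0.126600 m³/min, so V(t) = 13.91 − 0.126600 t and V(22.07) = 11.1159 m³.
Species balance (pure solvent in): dm/dt = −Q_out · m/V(t).
Separate: dm/m = −Q_out dt/V(t) ⇒ ln(m/m₀) = −(Q_out/(Q_in−Q_out)) ln(V/V₀).
m = m₀ (V₀/V)^(Q_out/(Q_in−Q_out)) = 39.84 × (13.91/11.1159)^(-2.24092) = 24.1044 g.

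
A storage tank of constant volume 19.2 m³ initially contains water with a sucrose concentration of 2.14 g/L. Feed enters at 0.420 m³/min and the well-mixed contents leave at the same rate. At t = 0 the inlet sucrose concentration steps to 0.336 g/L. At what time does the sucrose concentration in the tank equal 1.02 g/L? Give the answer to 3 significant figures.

Species balance: V dC/dt = Q(C_in − C) ⇒ τ = V/Q = 45.714 min.
C(t) = C_in + (C₀ − C_in) e^(−t/τ). Set C = 1.02 and solve for t:
e^(−t/τ) = (C − C_in)/(C₀ − C_in) = (1.02 − 0.336)/(2.14 − 0.336) = 0.37916
t = −τ ln(…) = 45.714 × 0.96980 = 44.334 min.

44.3 min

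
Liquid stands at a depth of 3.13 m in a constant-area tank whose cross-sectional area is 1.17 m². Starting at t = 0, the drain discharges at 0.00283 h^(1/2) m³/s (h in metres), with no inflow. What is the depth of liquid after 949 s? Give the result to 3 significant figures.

0.386 m

With no inflow, A dh/dt = −0.00283 √h.
Separate and integrate: 2(√h − √h₀) = −(0.00283/A) t.
√h = √3.13 − 0.00283·949/(2·1.17) = 1.7692 − 1.1477 = 0.62146.
h = 0.62146² = 0.38621 m.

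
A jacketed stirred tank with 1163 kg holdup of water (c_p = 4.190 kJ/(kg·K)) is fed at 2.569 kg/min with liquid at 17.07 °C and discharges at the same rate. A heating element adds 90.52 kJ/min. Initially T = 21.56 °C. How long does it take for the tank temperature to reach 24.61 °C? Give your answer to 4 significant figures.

Heat balance on the well-mixed liquid: M c_p dT/dt = ṁ c_p (T_in − T) + 90.52.
τ = M/ṁ = 452.705 min; T_ss = T_in + Q̇/(ṁ c_p) = 25.4794 °C.
T(t) = T_ss + (T₀ − T_ss) e^(−t/τ). Set T = 24.61:
e^(−t/τ) = (24.61 − 25.4794)/(21.56 − 25.4794) = 0.221825
t = −452.705 · ln(0.221825) = 681.714 min.

681.7 min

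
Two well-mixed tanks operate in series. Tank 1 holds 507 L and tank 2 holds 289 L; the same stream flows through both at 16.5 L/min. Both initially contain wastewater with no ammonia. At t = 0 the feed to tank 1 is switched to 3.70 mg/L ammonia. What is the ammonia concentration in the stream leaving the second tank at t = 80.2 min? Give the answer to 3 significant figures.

Species balance on tank i: dCᵢ/dt = (Cᵢ₋₁ − Cᵢ)/τᵢ with τᵢ = Vᵢ/Q.
τ₁ = 507/16.5 = 30.727 min; τ₂ = 289/16.5 = 17.515 min.
Tank 1: C₁ = C_in(1 − e^(−t/τ₁)). Tank 2 (τ₁ ≠ τ₂): C₂ = C_in[1 − (τ₁ e^(−t/τ₁) − τ₂ e^(−t/τ₂))/(τ₁ − τ₂)].
At t = 80.2: e^(−t/τ₁) = 0.073530, e^(−t/τ₂) = 0.010266.
C₂ = 3.70·[1 − (30.727·0.073530 − 17.515·0.010266)/(13.212)] = 3.70·0.84260 = 3.1176 mg/L.

3.12 mg/L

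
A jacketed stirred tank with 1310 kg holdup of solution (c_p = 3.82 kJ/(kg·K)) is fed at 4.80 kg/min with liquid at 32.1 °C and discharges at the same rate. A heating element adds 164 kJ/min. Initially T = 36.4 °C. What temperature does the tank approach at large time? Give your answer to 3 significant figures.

Unsteady energy balance on the tank contents: M c_p dT/dt = ṁ c_p (T_in − T) + 164.
At steady state dT/dt = 0 ⇒ T_ss = T_in + Q̇/(ṁ c_p) = 32.1 + 164/(4.80·3.82) = 41.044 °C.

41.0 °C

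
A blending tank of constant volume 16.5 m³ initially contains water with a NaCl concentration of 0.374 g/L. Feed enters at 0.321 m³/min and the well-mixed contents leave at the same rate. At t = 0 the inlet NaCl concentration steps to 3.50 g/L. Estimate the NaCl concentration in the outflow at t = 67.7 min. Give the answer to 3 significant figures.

2.66 g/L

Unsteady species balance (constant V, well mixed): V dC/dt = Q(C_in − C).
Rewrite as dC/dt + C/τ = C_in/τ, τ = V/Q = 51.402 min.
This is linear first-order; C(t) = C_in + (C₀ − C_in) e^(−t/τ).
C(67.7) = 3.50 + (0.374 − 3.50)·e^(−67.7/51.402) = 3.50 + (-3.1260)·0.26792 = 2.6625 g/L.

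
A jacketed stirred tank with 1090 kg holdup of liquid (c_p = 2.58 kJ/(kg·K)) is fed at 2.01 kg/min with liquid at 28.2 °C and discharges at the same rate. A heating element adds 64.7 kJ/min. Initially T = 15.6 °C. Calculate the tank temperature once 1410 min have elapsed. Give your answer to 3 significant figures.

38.8 °C

Energy balance: M c_p dT/dt = ṁ c_p (T_in − T) + 64.7.
Rearrange: dT/dt = (T_ss − T)/τ with τ = M/ṁ = 542.29 min and T_ss = T_in + Q̇/(ṁ c_p) = 40.676 °C.
Solution: T(t) = T_ss + (T₀ − T_ss) e^(−t/τ).
T(1410) = 40.676 + (-25.076)·e^(−1410/542.29) = 40.676 + (-25.076)·0.074267 = 38.814 °C.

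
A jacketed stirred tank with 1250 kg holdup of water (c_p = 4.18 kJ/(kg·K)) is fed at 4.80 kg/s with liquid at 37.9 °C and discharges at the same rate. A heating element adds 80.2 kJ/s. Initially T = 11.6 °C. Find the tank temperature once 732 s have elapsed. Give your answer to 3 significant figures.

40.1 °C

Energy balance: M c_p dT/dt = ṁ c_p (T_in − T) + 80.2.
Rearrange: dT/dt = (T_ss − T)/τ with τ = M/ṁ = 260.42 s and T_ss = T_in + Q̇/(ṁ c_p) = 41.897 °C.
Integrating: T(t) = T_ss + (T₀ − T_ss) e^(−t/τ).
T(732) = 41.897 + (-30.297)·e^(−732/260.42) = 41.897 + (-30.297)·0.060152 = 40.075 °C.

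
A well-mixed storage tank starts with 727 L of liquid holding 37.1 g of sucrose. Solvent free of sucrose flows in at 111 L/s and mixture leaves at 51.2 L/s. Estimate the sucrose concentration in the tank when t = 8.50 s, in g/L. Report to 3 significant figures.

Let m(t) be the amount of sucrose. Volume: V(t) = V₀ + (Q_in − Q_out) t = 727 + 59.800 t; V(8.50) = 1235.3 L.
Solute balance: dm/dt = 0 − Q_out C = −Q_out m/V(t).
dm/m = −Q_out dt/(V₀ + 59.800 t); integrating gives ln(m/m₀) = −(Q_out/(Q_in−Q_out)) ln(V/V₀).
m = m₀ (V₀/V)^(Q_out/(Q_in−Q_out)) = 37.1 × (727/1235.3)^(0.85619) = 23.564 g.
C = m/V = 23.564/1235.3 = 0.019075 g/L.

0.0191 g/L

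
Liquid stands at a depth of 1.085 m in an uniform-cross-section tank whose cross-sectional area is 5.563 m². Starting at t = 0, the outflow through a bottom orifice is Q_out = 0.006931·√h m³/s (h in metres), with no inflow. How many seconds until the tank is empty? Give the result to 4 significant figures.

1672 s

With no inflow, A dh/dt = −0.006931 √h.
This is separable: 2 d(√h)/dt = −0.006931/A, so √h = √h₀ − (0.006931/(2A)) t.
Set h = 0: 2√h₀ = (0.006931/A) t_empty ⇒ t_empty = 2A√h₀/0.006931.
t_empty = 2·5.563·√1.085/0.006931 = 11.1260·1.04163/0.006931 = 1672.08 s.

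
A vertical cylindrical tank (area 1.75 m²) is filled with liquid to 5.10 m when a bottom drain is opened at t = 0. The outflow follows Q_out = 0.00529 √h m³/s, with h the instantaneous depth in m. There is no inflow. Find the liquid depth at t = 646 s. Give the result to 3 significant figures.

1.64 m

A dh/dt = −Q_out = −0.00529 √h.
Separate and integrate: 2(√h − √h₀) = −(0.00529/A) t.
√h = √5.10 − 0.00529·646/(2·1.75) = 2.2583 − 0.97638 = 1.2819.
h = 1.2819² = 1.6434 m.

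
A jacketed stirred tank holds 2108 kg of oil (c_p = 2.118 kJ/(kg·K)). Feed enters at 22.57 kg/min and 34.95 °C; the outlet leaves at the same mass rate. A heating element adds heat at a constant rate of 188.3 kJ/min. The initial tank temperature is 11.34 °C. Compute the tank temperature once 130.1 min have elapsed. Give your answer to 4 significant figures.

M c_p dT/dt = ṁ c_p (T_in − T) + Q̇.
Rearrange: dT/dt = (T_ss − T)/τ with τ = M/ṁ = 93.3983 min and T_ss = T_in + Q̇/(ṁ c_p) = 38.8891 °C.
Integrating: T(t) = T_ss + (T₀ − T_ss) e^(−t/τ).
T(130.1) = 38.8891 + (-27.5491)·e^(−130.1/93.3983) = 38.8891 + (-27.5491)·0.248339 = 32.0475 °C.

32.05 °C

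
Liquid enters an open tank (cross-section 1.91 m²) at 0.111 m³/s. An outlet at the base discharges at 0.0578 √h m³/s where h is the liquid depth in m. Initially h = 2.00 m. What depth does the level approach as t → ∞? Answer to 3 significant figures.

3.69 m

Volume balance on the tank: A dh/dt = Q_in − 0.0578 √h. At steady state dh/dt = 0:
Q_in = 0.0578 √h_ss ⇒ √h_ss = 0.111/0.0578 = 1.9204.
h_ss = 1.9204² = 3.6880 m. (Since h₀ = 2.00 m < h_ss, the level will rise toward this value.)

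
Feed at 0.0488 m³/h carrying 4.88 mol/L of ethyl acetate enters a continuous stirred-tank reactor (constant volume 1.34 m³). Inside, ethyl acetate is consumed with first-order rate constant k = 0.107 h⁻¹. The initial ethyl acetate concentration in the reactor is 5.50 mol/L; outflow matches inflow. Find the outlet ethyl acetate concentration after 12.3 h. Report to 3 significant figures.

1.97 mol/L

V dC/dt = Q(C_in − C) − k V C.
This is linear with rate a = Q/V + k = 0.14342 h⁻¹.
C_ss = Q C_in/(Q + kV) = 1.2392 mol/L; C(t) = C_ss + (C₀ − C_ss) e^(−a t).
C(12.3) = 1.2392 + (4.2608)·e^(−0.14342·12.3) = 1.2392 + (4.2608)·0.17135 = 1.9693 mol/L.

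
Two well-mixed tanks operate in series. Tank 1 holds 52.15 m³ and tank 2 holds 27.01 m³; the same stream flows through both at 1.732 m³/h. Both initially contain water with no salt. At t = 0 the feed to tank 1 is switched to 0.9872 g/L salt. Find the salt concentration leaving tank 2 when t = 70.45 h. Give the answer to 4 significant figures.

Species balance on tank i: dCᵢ/dt = (Cᵢ₋₁ − Cᵢ)/τᵢ with τᵢ = Vᵢ/Q.
τ₁ = 52.15/1.732 = 30.1097 h; τ₂ = 27.01/1.732 = 15.5947 h.
Tank 1: C₁ = C_in(1 − e^(−t/τ₁)). Tank 2 (τ₁ ≠ τ₂): C₂ = C_in[1 − (τ₁ e^(−t/τ₁) − τ₂ e^(−t/τ₂))/(τ₁ − τ₂)].
At t = 70.45: e^(−t/τ₁) = 0.0963491, e^(−t/τ₂) = 0.0109156.
C₂ = 0.9872·[1 − (30.1097·0.0963491 − 15.5947·0.0109156)/(14.5150)] = 0.9872·0.811863 = 0.801471 g/L.

0.8015 g/L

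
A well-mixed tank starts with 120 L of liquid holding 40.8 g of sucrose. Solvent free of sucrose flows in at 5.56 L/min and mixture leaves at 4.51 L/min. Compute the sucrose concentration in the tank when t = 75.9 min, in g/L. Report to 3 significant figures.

Total volume: dV/dt = Q_in − Q_out = 1.0500 L/min, so V(t) = 120 + 1.0500 t and V(75.9) = 199.69 L.
Solute balance: dm/dt = 0 − Q_out C = −Q_out m/V(t).
dm/m = −Q_out dt/(V₀ + 1.0500 t); integrating gives ln(m/m₀) = −(Q_out/(Q_in−Q_out)) ln(V/V₀).
m = m₀ (V₀/V)^(Q_out/(Q_in−Q_out)) = 40.8 × (120/199.69)^(4.2952) = 4.5773 g.
C = m/V = 4.5773/199.69 = 0.022922 g/L.

0.0229 g/L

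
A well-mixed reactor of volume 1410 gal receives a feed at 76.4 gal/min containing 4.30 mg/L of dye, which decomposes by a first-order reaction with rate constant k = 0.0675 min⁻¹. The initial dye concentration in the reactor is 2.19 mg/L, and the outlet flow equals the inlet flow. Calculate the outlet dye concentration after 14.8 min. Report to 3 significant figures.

V dC/dt = Q(C_in − C) − k V C.
dC/dt = (Q/V) C_in − (Q/V + k) C; effective rate a = Q/V + k = 0.054184 + 0.0675 = 0.12168 min⁻¹.
C_ss = Q C_in/(Q + kV) = 1.9147 mg/L; C(t) = C_ss + (C₀ − C_ss) e^(−a t).
C(14.8) = 1.9147 + (0.27527)·e^(−0.12168·14.8) = 1.9147 + (0.27527)·0.16515 = 1.9602 mg/L.

1.96 mg/L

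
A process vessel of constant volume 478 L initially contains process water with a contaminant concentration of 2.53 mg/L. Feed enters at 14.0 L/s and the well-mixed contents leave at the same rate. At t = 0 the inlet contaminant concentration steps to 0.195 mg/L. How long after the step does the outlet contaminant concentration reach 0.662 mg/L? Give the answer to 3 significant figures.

Accumulation = in − out for the solute gives V dC/dt = Q(C_in − C), so τ = V/Q = 34.143 s.
C(t) = C_in + (C₀ − C_in) e^(−t/τ). Set C = 0.662 and solve for t:
e^(−t/τ) = (C − C_in)/(C₀ − C_in) = (0.662 − 0.195)/(2.53 − 0.195) = 0.20000
t = −τ ln(…) = 34.143 × 1.6094 = 54.951 s.

55.0 s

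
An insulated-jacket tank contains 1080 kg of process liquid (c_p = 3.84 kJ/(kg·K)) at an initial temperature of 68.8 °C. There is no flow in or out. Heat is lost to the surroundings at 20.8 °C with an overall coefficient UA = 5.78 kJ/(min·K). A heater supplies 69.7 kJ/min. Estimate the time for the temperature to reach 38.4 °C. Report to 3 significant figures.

1340 min

Lumped-capacitance energy balance: M c_p dT/dt = UA(T_amb − T) + Q̇.
τ = M c_p/UA = 717.51 min; T_ss = T_amb + Q̇/UA = 20.8 + 69.7/5.78 = 32.859 °C.
T(t) = T_ss + (T₀ − T_ss)e^(−t/τ); set T = 38.4:
t = −τ ln[(T − T_ss)/(T₀ − T_ss)] = −717.51 · ln(0.15417) = 1341.5 min.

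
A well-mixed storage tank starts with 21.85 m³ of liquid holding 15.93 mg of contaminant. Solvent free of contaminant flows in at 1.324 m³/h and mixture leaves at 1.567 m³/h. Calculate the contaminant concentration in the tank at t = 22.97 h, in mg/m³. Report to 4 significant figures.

0.1461 mg/m³

Let m(t) be the amount of contaminant. Volume: V(t) = V₀ + (Q_in − Q_out) t = 21.85 − 0.243000 t; V(22.97) = 16.2683 m³.
Solute balance: dm/dt = 0 − Q_out C = −Q_out m/V(t).
Separate: dm/m = −Q_out dt/V(t) ⇒ ln(m/m₀) = −(Q_out/(Q_in−Q_out)) ln(V/V₀).
m = m₀ (V₀/V)^(Q_out/(Q_in−Q_out)) = 15.93 × (21.85/16.2683)^(-6.44856) = 2.37735 mg.
C = m/V = 2.37735/16.2683 = 0.146134 mg/m³.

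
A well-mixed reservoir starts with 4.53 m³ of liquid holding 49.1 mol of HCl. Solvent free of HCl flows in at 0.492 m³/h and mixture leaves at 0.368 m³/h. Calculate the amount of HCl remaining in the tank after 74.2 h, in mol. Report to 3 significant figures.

1.83 mol

Total volume: dV/dt = Q_in − Q_out = 0.12400 m³/h, so V(t) = 4.53 + 0.12400 t and V(74.2) = 13.731 m³.
Species balance (pure solvent in): dm/dt = −Q_out · m/V(t).
dm/m = −Q_out dt/(V₀ + 0.12400 t); integrating gives ln(m/m₀) = −(Q_out/(Q_in−Q_out)) ln(V/V₀).
m = m₀ (V₀/V)^(Q_out/(Q_in−Q_out)) = 49.1 × (4.53/13.731)^(2.9677) = 1.8274 mol.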